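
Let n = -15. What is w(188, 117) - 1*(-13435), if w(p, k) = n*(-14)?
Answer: 13645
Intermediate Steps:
w(p, k) = 210 (w(p, k) = -15*(-14) = 210)
w(188, 117) - 1*(-13435) = 210 - 1*(-13435) = 210 + 13435 = 13645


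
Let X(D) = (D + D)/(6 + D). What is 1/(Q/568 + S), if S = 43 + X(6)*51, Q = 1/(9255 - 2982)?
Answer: 3563064/334928017 ≈ 0.010638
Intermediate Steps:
Q = 1/6273 ≈ 0.00015941
X(D) = 2*D/(6 + D) (X(D) = (2*D)/(6 + D) = 2*D/(6 + D))
S = 94 (S = 43 + (2*6/(6 + 6))*51 = 43 + (2*6/12)*51 = 43 + (2*6*(1/12))*51 = 43 + 1*51 = 43 + 51 = 94)
1/(Q/568 + S) = 1/((1/6273)/568 + 94) = 1/((1/6273)*(1/568) + 94) = 1/(1/3563064 + 94) = 1/(334928017/3563064) = 3563064/334928017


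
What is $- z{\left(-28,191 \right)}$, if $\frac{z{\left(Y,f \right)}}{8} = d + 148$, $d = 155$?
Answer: $-2424$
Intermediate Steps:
$z{\left(Y,f \right)} = 2424$ ($z{\left(Y,f \right)} = 8 \left(155 + 148\right) = 8 \cdot 303 = 2424$)
$- z{\left(-28,191 \right)} = \left(-1\right) 2424 = -2424$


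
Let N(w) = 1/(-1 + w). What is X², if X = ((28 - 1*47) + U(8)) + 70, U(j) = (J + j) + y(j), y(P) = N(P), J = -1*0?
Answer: 171396/49 ≈ 3497.9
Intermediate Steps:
J = 0
y(P) = 1/(-1 + P)
U(j) = j + 1/(-1 + j) (U(j) = (0 + j) + 1/(-1 + j) = j + 1/(-1 + j))
X = 414/7 (X = ((28 - 1*47) + (1 + 8*(-1 + 8))/(-1 + 8)) + 70 = ((28 - 47) + (1 + 8*7)/7) + 70 = (-19 + (1 + 56)/7) + 70 = (-19 + (⅐)*57) + 70 = (-19 + 57/7) + 70 = -76/7 + 70 = 414/7 ≈ 59.143)
X² = (414/7)² = 171396/49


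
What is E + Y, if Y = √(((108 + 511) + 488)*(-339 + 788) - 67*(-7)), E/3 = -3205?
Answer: -9615 + 2*√124378 ≈ -8909.7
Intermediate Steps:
E = -9615 (E = 3*(-3205) = -9615)
Y = 2*√124378 (Y = √((619 + 488)*449 + 469) = √(1107*449 + 469) = √(497043 + 469) = √497512 = 2*√124378 ≈ 705.35)
E + Y = -9615 + 2*√124378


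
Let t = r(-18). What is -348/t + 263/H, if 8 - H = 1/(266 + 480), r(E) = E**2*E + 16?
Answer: 285791021/8676018 ≈ 32.940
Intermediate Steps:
r(E) = 16 + E**3 (r(E) = E**3 + 16 = 16 + E**3)
H = 5967/746 (H = 8 - 1/(266 + 480) = 8 - 1/746 = 5967/746 ≈ 7.9987)
t = -5816 (t = 16 + (-18)**3 = 16 - 5832 = -5816)
-348/t + 263/H = -348/(-5816) + 263/(5967/746) = -348*(-1/5816) + 263*(746/5967) = 87/1454 + 196198/5967 = 285791021/8676018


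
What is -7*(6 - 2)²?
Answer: -112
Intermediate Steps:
-7*(6 - 2)² = -7*4² = -7*16 = -112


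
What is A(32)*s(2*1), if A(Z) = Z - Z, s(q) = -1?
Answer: 0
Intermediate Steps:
A(Z) = 0
A(32)*s(2*1) = 0*(-1) = 0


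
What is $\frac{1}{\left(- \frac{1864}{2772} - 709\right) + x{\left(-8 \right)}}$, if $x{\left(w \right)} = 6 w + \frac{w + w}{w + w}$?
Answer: $- \frac{693}{524374} \approx -0.0013216$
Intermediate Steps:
$x{\left(w \right)} = 1 + 6 w$ ($x{\left(w \right)} = 6 w + \frac{2 w}{2 w} = 6 w + 2 w \frac{1}{2 w} = 6 w + 1 = 1 + 6 w$)
$\frac{1}{\left(- \frac{1864}{2772} - 709\right) + x{\left(-8 \right)}} = \frac{1}{\left(- \frac{1864}{2772} - 709\right) + \left(1 + 6 \left(-8\right)\right)} = \frac{1}{\left(\left(-1864\right) \frac{1}{2772} - 709\right) + \left(1 - 48\right)} = \frac{1}{\left(- \frac{466}{693} - 709\right) - 47} = \frac{1}{- \frac{491803}{693} - 47} = \frac{1}{- \frac{524374}{693}} = - \frac{693}{524374}$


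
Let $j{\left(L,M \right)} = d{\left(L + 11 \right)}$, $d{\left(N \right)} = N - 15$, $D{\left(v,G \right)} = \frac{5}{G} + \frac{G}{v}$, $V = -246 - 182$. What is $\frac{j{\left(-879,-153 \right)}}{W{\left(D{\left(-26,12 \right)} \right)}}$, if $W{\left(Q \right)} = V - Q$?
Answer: $\frac{137748}{66761} \approx 2.0633$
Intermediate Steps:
$V = -428$ ($V = -246 - 182 = -428$)
$W{\left(Q \right)} = -428 - Q$
$d{\left(N \right)} = -15 + N$ ($d{\left(N \right)} = N - 15 = -15 + N$)
$j{\left(L,M \right)} = -4 + L$ ($j{\left(L,M \right)} = -15 + \left(L + 11\right) = -15 + \left(11 + L\right) = -4 + L$)
$\frac{j{\left(-879,-153 \right)}}{W{\left(D{\left(-26,12 \right)} \right)}} = \frac{-4 - 879}{-428 - \left(\frac{5}{12} + \frac{12}{-26}\right)} = - \frac{883}{-428 - \left(5 \cdot \frac{1}{12} + 12 \left(- \frac{1}{26}\right)\right)} = - \frac{883}{-428 - \left(\frac{5}{12} - \frac{6}{13}\right)} = - \frac{883}{-428 - - \frac{7}{156}} = - \frac{883}{-428 + \frac{7}{156}} = - \frac{883}{- \frac{66761}{156}} = \left(-883\right) \left(- \frac{156}{66761}\right) = \frac{137748}{66761}$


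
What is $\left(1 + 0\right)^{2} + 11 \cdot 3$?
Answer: $34$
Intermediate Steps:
$\left(1 + 0\right)^{2} + 11 \cdot 3 = 1^{2} + 33 = 1 + 33 = 34$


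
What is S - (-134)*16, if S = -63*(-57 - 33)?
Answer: 7814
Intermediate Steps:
S = 5670 (S = -63*(-90) = 5670)
S - (-134)*16 = 5670 - (-134)*16 = 5670 - 1*(-2144) = 5670 + 2144 = 7814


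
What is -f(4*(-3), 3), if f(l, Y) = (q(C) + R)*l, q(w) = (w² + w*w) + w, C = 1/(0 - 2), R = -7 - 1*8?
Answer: -180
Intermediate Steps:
R = -15 (R = -7 - 8 = -15)
C = -½ (C = 1/(-2) = -½ ≈ -0.50000)
q(w) = w + 2*w² (q(w) = (w² + w²) + w = 2*w² + w = w + 2*w²)
f(l, Y) = -15*l (f(l, Y) = (-(1 + 2*(-½))/2 - 15)*l = (-(1 - 1)/2 - 15)*l = (-½*0 - 15)*l = (0 - 15)*l = -15*l)
-f(4*(-3), 3) = -(-15)*4*(-3) = -(-15)*(-12) = -1*180 = -180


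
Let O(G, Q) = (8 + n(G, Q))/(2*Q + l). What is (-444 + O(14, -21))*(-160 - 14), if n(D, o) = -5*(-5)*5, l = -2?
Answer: 1711203/22 ≈ 77782.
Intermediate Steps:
n(D, o) = 125 (n(D, o) = 25*5 = 125)
O(G, Q) = 133/(-2 + 2*Q) (O(G, Q) = (8 + 125)/(2*Q - 2) = 133/(-2 + 2*Q))
(-444 + O(14, -21))*(-160 - 14) = (-444 + 133/(2*(-1 - 21)))*(-160 - 14) = (-444 + (133/2)/(-22))*(-174) = (-444 + (133/2)*(-1/22))*(-174) = (-444 - 133/44)*(-174) = -19669/44*(-174) = 1711203/22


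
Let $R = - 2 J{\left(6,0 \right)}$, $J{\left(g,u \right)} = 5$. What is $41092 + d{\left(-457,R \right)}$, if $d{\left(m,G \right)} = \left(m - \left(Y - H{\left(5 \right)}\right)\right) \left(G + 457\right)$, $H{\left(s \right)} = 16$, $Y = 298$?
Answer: $-289241$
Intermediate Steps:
$R = -10$ ($R = \left(-2\right) 5 = -10$)
$d{\left(m,G \right)} = \left(-282 + m\right) \left(457 + G\right)$ ($d{\left(m,G \right)} = \left(m + \left(16 - 298\right)\right) \left(G + 457\right) = \left(m + \left(16 - 298\right)\right) \left(457 + G\right) = \left(m - 282\right) \left(457 + G\right) = \left(-282 + m\right) \left(457 + G\right)$)
$41092 + d{\left(-457,R \right)} = 41092 - 330333 = -289241$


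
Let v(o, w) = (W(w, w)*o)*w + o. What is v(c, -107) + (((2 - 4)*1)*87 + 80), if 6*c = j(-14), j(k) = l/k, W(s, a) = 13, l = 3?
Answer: -621/14 ≈ -44.357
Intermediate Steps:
j(k) = 3/k
c = -1/28 (c = (3/(-14))/6 = (3*(-1/14))/6 = (⅙)*(-3/14) = -1/28 ≈ -0.035714)
v(o, w) = o + 13*o*w (v(o, w) = (13*o)*w + o = 13*o*w + o = o + 13*o*w)
v(c, -107) + (((2 - 4)*1)*87 + 80) = -(1 + 13*(-107))/28 + (((2 - 4)*1)*87 + 80) = -(1 - 1391)/28 + (-2*1*87 + 80) = -1/28*(-1390) + (-2*87 + 80) = 695/14 + (-174 + 80) = 695/14 - 94 = -621/14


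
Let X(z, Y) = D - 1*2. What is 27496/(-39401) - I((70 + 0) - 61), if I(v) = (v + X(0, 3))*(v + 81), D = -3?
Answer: -14211856/39401 ≈ -360.70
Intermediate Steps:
X(z, Y) = -5 (X(z, Y) = -3 - 1*2 = -3 - 2 = -5)
I(v) = (-5 + v)*(81 + v) (I(v) = (v - 5)*(v + 81) = (-5 + v)*(81 + v))
27496/(-39401) - I((70 + 0) - 61) = 27496/(-39401) - (-405 + ((70 + 0) - 61)**2 + 76*((70 + 0) - 61)) = 27496*(-1/39401) - (-405 + (70 - 61)**2 + 76*(70 - 61)) = -27496/39401 - (-405 + 9**2 + 76*9) = -27496/39401 - (-405 + 81 + 684) = -27496/39401 - 1*360 = -27496/39401 - 360 = -14211856/39401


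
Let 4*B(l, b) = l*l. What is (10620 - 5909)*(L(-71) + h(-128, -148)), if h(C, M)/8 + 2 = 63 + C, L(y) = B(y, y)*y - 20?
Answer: -1696595985/4 ≈ -4.2415e+8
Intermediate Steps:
B(l, b) = l²/4 (B(l, b) = (l*l)/4 = l²/4)
L(y) = -20 + y³/4 (L(y) = (y²/4)*y - 20 = y³/4 - 20 = -20 + y³/4)
h(C, M) = 488 + 8*C (h(C, M) = -16 + 8*(63 + C) = -16 + (504 + 8*C) = 488 + 8*C)
(10620 - 5909)*(L(-71) + h(-128, -148)) = (10620 - 5909)*((-20 + (¼)*(-71)³) + (488 + 8*(-128))) = 4711*((-20 + (¼)*(-357911)) + (488 - 1024)) = 4711*((-20 - 357911/4) - 536) = 4711*(-357991/4 - 536) = 4711*(-360135/4) = -1696595985/4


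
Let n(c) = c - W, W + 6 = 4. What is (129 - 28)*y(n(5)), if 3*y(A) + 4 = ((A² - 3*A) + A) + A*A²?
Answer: 37774/3 ≈ 12591.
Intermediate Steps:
W = -2 (W = -6 + 4 = -2)
n(c) = 2 + c (n(c) = c - 1*(-2) = c + 2 = 2 + c)
y(A) = -4/3 - 2*A/3 + A²/3 + A³/3 (y(A) = -4/3 + (((A² - 3*A) + A) + A*A²)/3 = -4/3 + ((A² - 2*A) + A³)/3 = -4/3 + (A² + A³ - 2*A)/3 = -4/3 + (-2*A/3 + A²/3 + A³/3) = -4/3 - 2*A/3 + A²/3 + A³/3)
(129 - 28)*y(n(5)) = (129 - 28)*(-4/3 - 2*(2 + 5)/3 + (2 + 5)²/3 + (2 + 5)³/3) = 101*(-4/3 - ⅔*7 + (⅓)*7² + (⅓)*7³) = 101*(-4/3 - 14/3 + (⅓)*49 + (⅓)*343) = 101*(-4/3 - 14/3 + 49/3 + 343/3) = 101*(374/3) = 37774/3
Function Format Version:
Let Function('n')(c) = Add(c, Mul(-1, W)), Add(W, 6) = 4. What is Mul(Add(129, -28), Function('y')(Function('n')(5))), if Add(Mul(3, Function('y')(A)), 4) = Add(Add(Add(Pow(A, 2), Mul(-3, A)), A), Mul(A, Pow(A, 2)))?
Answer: Rational(37774, 3) ≈ 12591.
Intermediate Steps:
W = -2 (W = Add(-6, 4) = -2)
Function('n')(c) = Add(2, c) (Function('n')(c) = Add(c, Mul(-1, -2)) = Add(c, 2) = Add(2, c))
Function('y')(A) = Add(Rational(-4, 3), Mul(Rational(-2, 3), A), Mul(Rational(1, 3), Pow(A, 2)), Mul(Rational(1, 3), Pow(A, 3))) (Function('y')(A) = Add(Rational(-4, 3), Mul(Rational(1, 3), Add(Add(Add(Pow(A, 2), Mul(-3, A)), A), Mul(A, Pow(A, 2))))) = Add(Rational(-4, 3), Mul(Rational(1, 3), Add(Add(Pow(A, 2), Mul(-2, A)), Pow(A, 3)))) = Add(Rational(-4, 3), Mul(Rational(1, 3), Add(Pow(A, 2), Pow(A, 3), Mul(-2, A)))) = Add(Rational(-4, 3), Add(Mul(Rational(-2, 3), A), Mul(Rational(1, 3), Pow(A, 2)), Mul(Rational(1, 3), Pow(A, 3)))) = Add(Rational(-4, 3), Mul(Rational(-2, 3), A), Mul(Rational(1, 3), Pow(A, 2)), Mul(Rational(1, 3), Pow(A, 3))))
Mul(Add(129, -28), Function('y')(Function('n')(5))) = Mul(Add(129, -28), Add(Rational(-4, 3), Mul(Rational(-2, 3), Add(2, 5)), Mul(Rational(1, 3), Pow(Add(2, 5), 2)), Mul(Rational(1, 3), Pow(Add(2, 5), 3)))) = Mul(101, Add(Rational(-4, 3), Mul(Rational(-2, 3), 7), Mul(Rational(1, 3), Pow(7, 2)), Mul(Rational(1, 3), Pow(7, 3)))) = Mul(101, Add(Rational(-4, 3), Rational(-14, 3), Mul(Rational(1, 3), 49), Mul(Rational(1, 3), 343))) = Mul(101, Add(Rational(-4, 3), Rational(-14, 3), Rational(49, 3), Rational(343, 3))) = Mul(101, Rational(374, 3)) = Rational(37774, 3)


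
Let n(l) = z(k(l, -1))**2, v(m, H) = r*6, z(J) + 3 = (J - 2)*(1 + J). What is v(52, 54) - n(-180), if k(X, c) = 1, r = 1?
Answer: -19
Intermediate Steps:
z(J) = -3 + (1 + J)*(-2 + J) (z(J) = -3 + (J - 2)*(1 + J) = -3 + (-2 + J)*(1 + J) = -3 + (1 + J)*(-2 + J))
v(m, H) = 6 (v(m, H) = 1*6 = 6)
n(l) = 25 (n(l) = (-5 + 1**2 - 1*1)**2 = (-5 + 1 - 1)**2 = (-5)**2 = 25)
v(52, 54) - n(-180) = 6 - 1*25 = 6 - 25 = -19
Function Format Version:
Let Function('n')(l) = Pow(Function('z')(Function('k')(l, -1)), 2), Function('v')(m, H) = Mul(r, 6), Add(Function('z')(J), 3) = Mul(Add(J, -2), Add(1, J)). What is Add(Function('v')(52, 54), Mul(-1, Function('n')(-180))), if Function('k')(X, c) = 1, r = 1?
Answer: -19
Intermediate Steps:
Function('z')(J) = Add(-3, Mul(Add(1, J), Add(-2, J))) (Function('z')(J) = Add(-3, Mul(Add(J, -2), Add(1, J))) = Add(-3, Mul(Add(-2, J), Add(1, J))) = Add(-3, Mul(Add(1, J), Add(-2, J))))
Function('v')(m, H) = 6 (Function('v')(m, H) = Mul(1, 6) = 6)
Function('n')(l) = 25 (Function('n')(l) = Pow(Add(-5, Pow(1, 2), Mul(-1, 1)), 2) = Pow(Add(-5, 1, -1), 2) = Pow(-5, 2) = 25)
Add(Function('v')(52, 54), Mul(-1, Function('n')(-180))) = Add(6, Mul(-1, 25)) = Add(6, -25) = -19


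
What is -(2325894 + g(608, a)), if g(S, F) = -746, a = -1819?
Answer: -2325148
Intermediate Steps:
-(2325894 + g(608, a)) = -(2325894 - 746) = -1*2325148 = -2325148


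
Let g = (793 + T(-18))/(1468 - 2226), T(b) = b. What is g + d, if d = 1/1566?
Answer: -303223/296757 ≈ -1.0218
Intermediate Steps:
d = 1/1566 ≈ 0.00063857
g = -775/758 (g = (793 - 18)/(1468 - 2226) = 775/(-758) = 775*(-1/758) = -775/758 ≈ -1.0224)
g + d = -775/758 + 1/1566 = -303223/296757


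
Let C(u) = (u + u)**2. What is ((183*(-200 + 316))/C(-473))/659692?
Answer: 183/5089387292 ≈ 3.5957e-8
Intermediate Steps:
C(u) = 4*u**2 (C(u) = (2*u)**2 = 4*u**2)
((183*(-200 + 316))/C(-473))/659692 = ((183*(-200 + 316))/((4*(-473)**2)))/659692 = ((183*116)/((4*223729)))*(1/659692) = (21228/894916)*(1/659692) = (21228*(1/894916))*(1/659692) = (5307/223729)*(1/659692) = 183/5089387292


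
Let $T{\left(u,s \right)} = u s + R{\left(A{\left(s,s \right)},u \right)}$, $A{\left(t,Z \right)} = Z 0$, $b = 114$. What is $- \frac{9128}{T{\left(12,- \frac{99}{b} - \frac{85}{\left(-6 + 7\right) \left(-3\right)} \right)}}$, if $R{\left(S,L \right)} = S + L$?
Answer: $- \frac{86716}{3245} \approx -26.723$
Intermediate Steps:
$A{\left(t,Z \right)} = 0$
$R{\left(S,L \right)} = L + S$
$T{\left(u,s \right)} = u + s u$ ($T{\left(u,s \right)} = u s + \left(u + 0\right) = s u + u = u + s u$)
$- \frac{9128}{T{\left(12,- \frac{99}{b} - \frac{85}{\left(-6 + 7\right) \left(-3\right)} \right)}} = - \frac{9128}{12 \left(1 - \left(\frac{33}{38} + 85 \left(- \frac{1}{3 \left(-6 + 7\right)}\right)\right)\right)} = - \frac{9128}{12 \left(1 - \left(\frac{33}{38} + \frac{85}{1 \left(-3\right)}\right)\right)} = - \frac{9128}{12 \left(1 - \left(\frac{33}{38} + \frac{85}{-3}\right)\right)} = - \frac{9128}{12 \left(1 - - \frac{3131}{114}\right)} = - \frac{9128}{12 \left(1 + \left(- \frac{33}{38} + \frac{85}{3}\right)\right)} = - \frac{9128}{12 \left(1 + \frac{3131}{114}\right)} = - \frac{9128}{12 \cdot \frac{3245}{114}} = - \frac{9128}{\frac{6490}{19}} = \left(-9128\right) \frac{19}{6490} = - \frac{86716}{3245}$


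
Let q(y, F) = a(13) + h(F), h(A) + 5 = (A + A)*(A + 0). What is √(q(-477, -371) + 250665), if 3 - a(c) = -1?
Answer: √525946 ≈ 725.22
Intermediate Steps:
a(c) = 4 (a(c) = 3 - 1*(-1) = 3 + 1 = 4)
h(A) = -5 + 2*A² (h(A) = -5 + (A + A)*(A + 0) = -5 + (2*A)*A = -5 + 2*A²)
q(y, F) = -1 + 2*F² (q(y, F) = 4 + (-5 + 2*F²) = -1 + 2*F²)
√(q(-477, -371) + 250665) = √((-1 + 2*(-371)²) + 250665) = √((-1 + 2*137641) + 250665) = √((-1 + 275282) + 250665) = √(275281 + 250665) = √525946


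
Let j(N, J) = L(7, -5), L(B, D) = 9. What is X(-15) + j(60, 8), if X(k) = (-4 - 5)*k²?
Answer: -2016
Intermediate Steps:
j(N, J) = 9
X(k) = -9*k²
X(-15) + j(60, 8) = -9*(-15)² + 9 = -9*225 + 9 = -2025 + 9 = -2016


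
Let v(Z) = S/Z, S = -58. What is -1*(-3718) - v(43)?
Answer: 159932/43 ≈ 3719.3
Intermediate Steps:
v(Z) = -58/Z
-1*(-3718) - v(43) = -1*(-3718) - (-58)/43 = 3718 - (-58)/43 = 3718 - 1*(-58/43) = 3718 + 58/43 = 159932/43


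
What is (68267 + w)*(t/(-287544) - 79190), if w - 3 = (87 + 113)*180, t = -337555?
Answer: -1187128120553675/143772 ≈ -8.2570e+9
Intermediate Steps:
w = 36003 (w = 3 + (87 + 113)*180 = 3 + 200*180 = 3 + 36000 = 36003)
(68267 + w)*(t/(-287544) - 79190) = (68267 + 36003)*(-337555/(-287544) - 79190) = 104270*(-337555*(-1/287544) - 79190) = 104270*(337555/287544 - 79190) = 104270*(-22770271805/287544) = -1187128120553675/143772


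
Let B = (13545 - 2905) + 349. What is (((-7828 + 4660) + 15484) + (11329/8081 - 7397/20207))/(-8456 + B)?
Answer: 2011282868318/413620578811 ≈ 4.8626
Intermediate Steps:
B = 10989 (B = 10640 + 349 = 10989)
(((-7828 + 4660) + 15484) + (11329/8081 - 7397/20207))/(-8456 + B) = (((-7828 + 4660) + 15484) + (11329/8081 - 7397/20207))/(-8456 + 10989) = ((-3168 + 15484) + (11329*(1/8081) - 7397*1/20207))/2533 = (12316 + (11329/8081 - 7397/20207))*(1/2533) = (12316 + 169149946/163292767)*(1/2533) = (2011282868318/163292767)*(1/2533) = 2011282868318/413620578811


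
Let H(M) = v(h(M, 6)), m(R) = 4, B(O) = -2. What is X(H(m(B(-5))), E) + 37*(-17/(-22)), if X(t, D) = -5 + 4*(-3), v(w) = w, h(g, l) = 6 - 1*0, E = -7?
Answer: 255/22 ≈ 11.591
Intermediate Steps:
h(g, l) = 6 (h(g, l) = 6 + 0 = 6)
H(M) = 6
X(t, D) = -17 (X(t, D) = -5 - 12 = -17)
X(H(m(B(-5))), E) + 37*(-17/(-22)) = -17 + 37*(-17/(-22)) = -17 + 37*(-17*(-1/22)) = -17 + 37*(17/22) = -17 + 629/22 = 255/22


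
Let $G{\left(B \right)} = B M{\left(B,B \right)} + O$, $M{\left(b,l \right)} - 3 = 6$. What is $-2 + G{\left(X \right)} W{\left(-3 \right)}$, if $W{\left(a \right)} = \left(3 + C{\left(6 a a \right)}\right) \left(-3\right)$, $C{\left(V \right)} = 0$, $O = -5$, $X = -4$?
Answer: $367$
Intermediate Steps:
$M{\left(b,l \right)} = 9$ ($M{\left(b,l \right)} = 3 + 6 = 9$)
$G{\left(B \right)} = -5 + 9 B$ ($G{\left(B \right)} = B 9 - 5 = 9 B - 5 = -5 + 9 B$)
$W{\left(a \right)} = -9$ ($W{\left(a \right)} = \left(3 + 0\right) \left(-3\right) = 3 \left(-3\right) = -9$)
$-2 + G{\left(X \right)} W{\left(-3 \right)} = -2 + \left(-5 + 9 \left(-4\right)\right) \left(-9\right) = -2 + \left(-5 - 36\right) \left(-9\right) = -2 - -369 = -2 + 369 = 367$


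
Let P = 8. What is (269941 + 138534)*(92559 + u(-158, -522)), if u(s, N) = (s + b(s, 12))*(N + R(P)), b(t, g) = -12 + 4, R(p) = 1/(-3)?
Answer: 219677446525/3 ≈ 7.3226e+10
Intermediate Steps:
R(p) = -⅓
b(t, g) = -8
u(s, N) = (-8 + s)*(-⅓ + N) (u(s, N) = (s - 8)*(N - ⅓) = (-8 + s)*(-⅓ + N))
(269941 + 138534)*(92559 + u(-158, -522)) = (269941 + 138534)*(92559 + (8/3 - 8*(-522) - ⅓*(-158) - 522*(-158))) = 408475*(92559 + (8/3 + 4176 + 158/3 + 82476)) = 408475*(92559 + 260122/3) = 408475*(537799/3) = 219677446525/3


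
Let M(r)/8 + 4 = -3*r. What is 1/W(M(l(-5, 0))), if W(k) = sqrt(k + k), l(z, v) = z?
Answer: sqrt(11)/44 ≈ 0.075378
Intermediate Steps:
M(r) = -32 - 24*r (M(r) = -32 + 8*(-3*r) = -32 - 24*r)
W(k) = sqrt(2)*sqrt(k) (W(k) = sqrt(2*k) = sqrt(2)*sqrt(k))
1/W(M(l(-5, 0))) = 1/(sqrt(2)*sqrt(-32 - 24*(-5))) = 1/(sqrt(2)*sqrt(-32 + 120)) = 1/(sqrt(2)*sqrt(88)) = 1/(sqrt(2)*(2*sqrt(22))) = 1/(4*sqrt(11)) = sqrt(11)/44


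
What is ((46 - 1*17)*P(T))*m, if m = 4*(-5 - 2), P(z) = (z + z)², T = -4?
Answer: -51968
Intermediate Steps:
P(z) = 4*z² (P(z) = (2*z)² = 4*z²)
m = -28 (m = 4*(-7) = -28)
((46 - 1*17)*P(T))*m = ((46 - 1*17)*(4*(-4)²))*(-28) = ((46 - 17)*(4*16))*(-28) = (29*64)*(-28) = 1856*(-28) = -51968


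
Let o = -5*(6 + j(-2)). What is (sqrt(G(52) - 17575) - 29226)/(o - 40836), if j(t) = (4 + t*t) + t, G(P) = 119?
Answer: 4871/6816 - I*sqrt(1091)/10224 ≈ 0.71464 - 0.0032307*I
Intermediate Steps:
j(t) = 4 + t + t**2 (j(t) = (4 + t**2) + t = 4 + t + t**2)
o = -60 (o = -5*(6 + (4 - 2 + (-2)**2)) = -5*(6 + (4 - 2 + 4)) = -5*(6 + 6) = -5*12 = -60)
(sqrt(G(52) - 17575) - 29226)/(o - 40836) = (sqrt(119 - 17575) - 29226)/(-60 - 40836) = (sqrt(-17456) - 29226)/(-40896) = (4*I*sqrt(1091) - 29226)*(-1/40896) = (-29226 + 4*I*sqrt(1091))*(-1/40896) = 4871/6816 - I*sqrt(1091)/10224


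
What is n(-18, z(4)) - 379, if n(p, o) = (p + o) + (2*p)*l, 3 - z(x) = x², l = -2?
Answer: -338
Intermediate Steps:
z(x) = 3 - x²
n(p, o) = o - 3*p (n(p, o) = (p + o) + (2*p)*(-2) = (o + p) - 4*p = o - 3*p)
n(-18, z(4)) - 379 = ((3 - 1*4²) - 3*(-18)) - 379 = ((3 - 1*16) + 54) - 379 = ((3 - 16) + 54) - 379 = (-13 + 54) - 379 = 41 - 379 = -338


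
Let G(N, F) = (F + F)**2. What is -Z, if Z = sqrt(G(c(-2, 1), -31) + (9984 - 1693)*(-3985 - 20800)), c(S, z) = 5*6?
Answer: -I*sqrt(205488591) ≈ -14335.0*I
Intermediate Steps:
c(S, z) = 30
G(N, F) = 4*F**2 (G(N, F) = (2*F)**2 = 4*F**2)
Z = I*sqrt(205488591) (Z = sqrt(4*(-31)**2 + (9984 - 1693)*(-3985 - 20800)) = sqrt(4*961 + 8291*(-24785)) = sqrt(3844 - 205492435) = sqrt(-205488591) = I*sqrt(205488591) ≈ 14335.0*I)
-Z = -I*sqrt(205488591)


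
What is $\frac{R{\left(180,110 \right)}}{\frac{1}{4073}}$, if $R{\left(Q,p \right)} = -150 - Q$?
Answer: $-1344090$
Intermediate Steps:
$\frac{R{\left(180,110 \right)}}{\frac{1}{4073}} = \frac{-150 - 180}{\frac{1}{4073}} = \left(-150 - 180\right) \frac{1}{\frac{1}{4073}} = \left(-330\right) 4073 = -1344090$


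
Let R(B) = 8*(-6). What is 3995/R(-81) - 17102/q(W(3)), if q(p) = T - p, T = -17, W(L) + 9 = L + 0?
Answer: 776951/528 ≈ 1471.5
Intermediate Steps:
W(L) = -9 + L (W(L) = -9 + (L + 0) = -9 + L)
R(B) = -48
q(p) = -17 - p
3995/R(-81) - 17102/q(W(3)) = 3995/(-48) - 17102/(-17 - (-9 + 3)) = 3995*(-1/48) - 17102/(-17 - 1*(-6)) = -3995/48 - 17102/(-17 + 6) = -3995/48 - 17102/(-11) = -3995/48 - 17102*(-1/11) = -3995/48 + 17102/11 = 776951/528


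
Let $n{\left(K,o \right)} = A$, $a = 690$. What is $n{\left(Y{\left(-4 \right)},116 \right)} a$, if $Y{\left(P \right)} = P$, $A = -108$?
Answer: $-74520$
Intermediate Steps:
$n{\left(K,o \right)} = -108$
$n{\left(Y{\left(-4 \right)},116 \right)} a = \left(-108\right) 690 = -74520$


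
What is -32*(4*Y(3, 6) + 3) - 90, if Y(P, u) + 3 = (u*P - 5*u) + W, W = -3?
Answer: 2118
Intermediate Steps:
Y(P, u) = -6 - 5*u + P*u (Y(P, u) = -3 + ((u*P - 5*u) - 3) = -3 + ((P*u - 5*u) - 3) = -3 + ((-5*u + P*u) - 3) = -3 + (-3 - 5*u + P*u) = -6 - 5*u + P*u)
-32*(4*Y(3, 6) + 3) - 90 = -32*(4*(-6 - 5*6 + 3*6) + 3) - 90 = -32*(4*(-6 - 30 + 18) + 3) - 90 = -32*(4*(-18) + 3) - 90 = -32*(-72 + 3) - 90 = -32*(-69) - 90 = 2208 - 90 = 2118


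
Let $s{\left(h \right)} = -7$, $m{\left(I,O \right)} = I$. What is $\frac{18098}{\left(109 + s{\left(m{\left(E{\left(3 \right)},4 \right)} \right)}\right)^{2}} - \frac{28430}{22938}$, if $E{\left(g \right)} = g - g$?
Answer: $\frac{9945517}{19887246} \approx 0.5001$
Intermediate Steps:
$E{\left(g \right)} = 0$
$\frac{18098}{\left(109 + s{\left(m{\left(E{\left(3 \right)},4 \right)} \right)}\right)^{2}} - \frac{28430}{22938} = \frac{18098}{\left(109 - 7\right)^{2}} - \frac{28430}{22938} = \frac{18098}{102^{2}} - \frac{14215}{11469} = \frac{18098}{10404} - \frac{14215}{11469} = 18098 \cdot \frac{1}{10404} - \frac{14215}{11469} = \frac{9049}{5202} - \frac{14215}{11469} = \frac{9945517}{19887246}$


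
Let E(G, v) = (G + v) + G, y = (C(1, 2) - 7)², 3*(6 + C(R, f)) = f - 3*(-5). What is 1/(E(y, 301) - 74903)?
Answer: -9/670450 ≈ -1.3424e-5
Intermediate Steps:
C(R, f) = -1 + f/3 (C(R, f) = -6 + (f - 3*(-5))/3 = -6 + (f + 15)/3 = -6 + (15 + f)/3 = -6 + (5 + f/3) = -1 + f/3)
y = 484/9 (y = ((-1 + (⅓)*2) - 7)² = ((-1 + ⅔) - 7)² = (-⅓ - 7)² = (-22/3)² = 484/9 ≈ 53.778)
E(G, v) = v + 2*G
1/(E(y, 301) - 74903) = 1/((301 + 2*(484/9)) - 74903) = 1/((301 + 968/9) - 74903) = 1/(3677/9 - 74903) = 1/(-670450/9) = -9/670450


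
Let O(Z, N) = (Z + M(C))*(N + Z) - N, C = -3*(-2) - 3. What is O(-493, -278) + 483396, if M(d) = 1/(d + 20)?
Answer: 19866100/23 ≈ 8.6374e+5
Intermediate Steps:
C = 3 (C = 6 - 3 = 3)
M(d) = 1/(20 + d)
O(Z, N) = -N + (1/23 + Z)*(N + Z) (O(Z, N) = (Z + 1/(20 + 3))*(N + Z) - N = (Z + 1/23)*(N + Z) - N = (1/23 + Z)*(N + Z) - N = -N + (1/23 + Z)*(N + Z))
O(-493, -278) + 483396 = ((-493)² - 22/23*(-278) + (1/23)*(-493) - 278*(-493)) + 483396 = (243049 + 6116/23 - 493/23 + 137054) + 483396 = 8747992/23 + 483396 = 19866100/23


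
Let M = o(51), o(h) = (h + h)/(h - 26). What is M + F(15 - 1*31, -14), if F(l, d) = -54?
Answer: -1248/25 ≈ -49.920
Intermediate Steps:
o(h) = 2*h/(-26 + h) (o(h) = (2*h)/(-26 + h) = 2*h/(-26 + h))
M = 102/25 (M = 2*51/(-26 + 51) = 2*51/25 = 2*51*(1/25) = 102/25 ≈ 4.0800)
M + F(15 - 1*31, -14) = 102/25 - 54 = -1248/25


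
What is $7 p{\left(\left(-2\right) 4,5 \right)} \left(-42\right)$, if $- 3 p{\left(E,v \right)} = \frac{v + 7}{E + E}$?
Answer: $- \frac{147}{2} \approx -73.5$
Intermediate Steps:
$p{\left(E,v \right)} = - \frac{7 + v}{6 E}$ ($p{\left(E,v \right)} = - \frac{\left(v + 7\right) \frac{1}{E + E}}{3} = - \frac{\left(7 + v\right) \frac{1}{2 E}}{3} = - \frac{\frac{1}{2} \frac{1}{E} \left(7 + v\right)}{3} = - \frac{7 + v}{6 E}$)
$7 p{\left(\left(-2\right) 4,5 \right)} \left(-42\right) = 7 \frac{-7 - 5}{6 \left(\left(-2\right) 4\right)} \left(-42\right) = 7 \frac{-7 - 5}{6 \left(-8\right)} \left(-42\right) = 7 \cdot \frac{1}{6} \left(- \frac{1}{8}\right) \left(-12\right) \left(-42\right) = 7 \cdot \frac{1}{4} \left(-42\right) = \frac{7}{4} \left(-42\right) = - \frac{147}{2}$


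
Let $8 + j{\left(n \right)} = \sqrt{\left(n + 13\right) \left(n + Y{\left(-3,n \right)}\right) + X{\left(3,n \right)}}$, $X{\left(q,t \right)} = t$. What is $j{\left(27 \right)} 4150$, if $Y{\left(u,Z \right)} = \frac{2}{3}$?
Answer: $-33200 + \frac{4150 \sqrt{10203}}{3} \approx 1.0653 \cdot 10^{5}$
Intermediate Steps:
$Y{\left(u,Z \right)} = \frac{2}{3}$ ($Y{\left(u,Z \right)} = 2 \cdot \frac{1}{3} = \frac{2}{3}$)
$j{\left(n \right)} = -8 + \sqrt{n + \left(13 + n\right) \left(\frac{2}{3} + n\right)}$ ($j{\left(n \right)} = -8 + \sqrt{\left(n + 13\right) \left(n + \frac{2}{3}\right) + n} = -8 + \sqrt{\left(13 + n\right) \left(\frac{2}{3} + n\right) + n} = -8 + \sqrt{n + \left(13 + n\right) \left(\frac{2}{3} + n\right)}$)
$j{\left(27 \right)} 4150 = \left(-8 + \frac{\sqrt{78 + 9 \cdot 27^{2} + 132 \cdot 27}}{3}\right) 4150 = \left(-8 + \frac{\sqrt{78 + 9 \cdot 729 + 3564}}{3}\right) 4150 = \left(-8 + \frac{\sqrt{78 + 6561 + 3564}}{3}\right) 4150 = \left(-8 + \frac{\sqrt{10203}}{3}\right) 4150 = -33200 + \frac{4150 \sqrt{10203}}{3}$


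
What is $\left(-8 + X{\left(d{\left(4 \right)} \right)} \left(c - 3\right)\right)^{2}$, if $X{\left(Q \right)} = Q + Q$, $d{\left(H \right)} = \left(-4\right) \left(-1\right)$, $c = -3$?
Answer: $3136$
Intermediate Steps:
$d{\left(H \right)} = 4$
$X{\left(Q \right)} = 2 Q$
$\left(-8 + X{\left(d{\left(4 \right)} \right)} \left(c - 3\right)\right)^{2} = \left(-8 + 2 \cdot 4 \left(-3 - 3\right)\right)^{2} = \left(-8 + 8 \left(-6\right)\right)^{2} = \left(-8 - 48\right)^{2} = \left(-56\right)^{2} = 3136$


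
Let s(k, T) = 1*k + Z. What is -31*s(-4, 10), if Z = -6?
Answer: 310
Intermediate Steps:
s(k, T) = -6 + k (s(k, T) = 1*k - 6 = k - 6 = -6 + k)
-31*s(-4, 10) = -31*(-6 - 4) = -31*(-10) = 310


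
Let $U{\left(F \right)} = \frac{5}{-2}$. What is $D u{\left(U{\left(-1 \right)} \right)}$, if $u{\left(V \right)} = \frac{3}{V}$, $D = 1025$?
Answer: $-1230$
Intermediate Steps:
$U{\left(F \right)} = - \frac{5}{2}$ ($U{\left(F \right)} = 5 \left(- \frac{1}{2}\right) = - \frac{5}{2}$)
$D u{\left(U{\left(-1 \right)} \right)} = 1025 \frac{3}{- \frac{5}{2}} = 1025 \cdot 3 \left(- \frac{2}{5}\right) = 1025 \left(- \frac{6}{5}\right) = -1230$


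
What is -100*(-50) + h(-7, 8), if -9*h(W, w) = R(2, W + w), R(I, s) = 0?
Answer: 5000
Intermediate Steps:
h(W, w) = 0 (h(W, w) = -⅑*0 = 0)
-100*(-50) + h(-7, 8) = -100*(-50) + 0 = 5000 + 0 = 5000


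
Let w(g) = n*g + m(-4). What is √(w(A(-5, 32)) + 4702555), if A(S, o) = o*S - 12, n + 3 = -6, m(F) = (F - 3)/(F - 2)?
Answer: 5*√6773910/6 ≈ 2168.9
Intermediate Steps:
m(F) = (-3 + F)/(-2 + F)
n = -9 (n = -3 - 6 = -9)
A(S, o) = -12 + S*o (A(S, o) = S*o - 12 = -12 + S*o)
w(g) = 7/6 - 9*g (w(g) = -9*g + (-3 - 4)/(-2 - 4) = -9*g - 7/(-6) = -9*g - ⅙*(-7) = -9*g + 7/6 = 7/6 - 9*g)
√(w(A(-5, 32)) + 4702555) = √((7/6 - 9*(-12 - 5*32)) + 4702555) = √((7/6 - 9*(-12 - 160)) + 4702555) = √((7/6 - 9*(-172)) + 4702555) = √((7/6 + 1548) + 4702555) = √(9295/6 + 4702555) = √(28224625/6) = 5*√6773910/6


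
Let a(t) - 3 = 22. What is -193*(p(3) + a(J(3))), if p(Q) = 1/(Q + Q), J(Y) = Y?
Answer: -29143/6 ≈ -4857.2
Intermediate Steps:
p(Q) = 1/(2*Q)
a(t) = 25 (a(t) = 3 + 22 = 25)
-193*(p(3) + a(J(3))) = -193*((½)/3 + 25) = -193*((½)*(⅓) + 25) = -193*(⅙ + 25) = -193*151/6 = -29143/6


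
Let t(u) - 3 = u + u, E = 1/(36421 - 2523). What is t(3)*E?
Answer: 9/33898 ≈ 0.00026550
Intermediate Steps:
E = 1/33898 ≈ 2.9500e-5
t(u) = 3 + 2*u (t(u) = 3 + (u + u) = 3 + 2*u)
t(3)*E = (3 + 2*3)*(1/33898) = (3 + 6)*(1/33898) = 9*(1/33898) = 9/33898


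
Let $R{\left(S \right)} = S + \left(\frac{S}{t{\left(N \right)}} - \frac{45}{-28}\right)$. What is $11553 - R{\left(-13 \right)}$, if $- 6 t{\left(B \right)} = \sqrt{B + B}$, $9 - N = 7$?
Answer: $\frac{322711}{28} \approx 11525.0$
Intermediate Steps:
$N = 2$ ($N = 9 - 7 = 2$)
$t{\left(B \right)} = - \frac{\sqrt{2} \sqrt{B}}{6}$ ($t{\left(B \right)} = - \frac{\sqrt{B + B}}{6} = - \frac{\sqrt{2 B}}{6} = - \frac{\sqrt{2} \sqrt{B}}{6}$)
$R{\left(S \right)} = \frac{45}{28} - 2 S$ ($R{\left(S \right)} = S + \left(\frac{S}{\left(- \frac{1}{6}\right) \sqrt{2} \sqrt{2}} - \frac{45}{-28}\right) = S + \left(\frac{S}{- \frac{1}{3}} - - \frac{45}{28}\right) = S + \left(S \left(-3\right) + \frac{45}{28}\right) = S - \left(- \frac{45}{28} + 3 S\right) = \frac{45}{28} - 2 S$)
$11553 - R{\left(-13 \right)} = 11553 - \left(\frac{45}{28} - -26\right) = 11553 - \left(\frac{45}{28} + 26\right) = 11553 - \frac{773}{28} = \frac{322711}{28}$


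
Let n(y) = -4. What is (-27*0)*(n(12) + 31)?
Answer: 0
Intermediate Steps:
(-27*0)*(n(12) + 31) = (-27*0)*(-4 + 31) = 0*27 = 0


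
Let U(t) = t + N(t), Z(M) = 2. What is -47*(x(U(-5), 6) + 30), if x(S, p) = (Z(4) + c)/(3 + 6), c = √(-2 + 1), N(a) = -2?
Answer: -12784/9 - 47*I/9 ≈ -1420.4 - 5.2222*I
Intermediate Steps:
c = I (c = √(-1) = I ≈ 1.0*I)
U(t) = -2 + t (U(t) = t - 2 = -2 + t)
x(S, p) = 2/9 + I/9 (x(S, p) = (2 + I)/(3 + 6) = (2 + I)/9 = (2 + I)*(⅑) = 2/9 + I/9)
-47*(x(U(-5), 6) + 30) = -47*((2/9 + I/9) + 30) = -47*(272/9 + I/9) = -12784/9 - 47*I/9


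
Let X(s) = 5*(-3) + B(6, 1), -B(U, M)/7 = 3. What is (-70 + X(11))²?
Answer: 11236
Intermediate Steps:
B(U, M) = -21 (B(U, M) = -7*3 = -21)
X(s) = -36 (X(s) = 5*(-3) - 21 = -15 - 21 = -36)
(-70 + X(11))² = (-70 - 36)² = (-106)² = 11236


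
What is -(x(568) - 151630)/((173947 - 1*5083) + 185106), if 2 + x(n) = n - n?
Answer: 936/2185 ≈ 0.42838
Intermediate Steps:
x(n) = -2 (x(n) = -2 + (n - n) = -2 + 0 = -2)
-(x(568) - 151630)/((173947 - 1*5083) + 185106) = -(-2 - 151630)/((173947 - 1*5083) + 185106) = -(-151632)/((173947 - 5083) + 185106) = -(-151632)/(168864 + 185106) = -(-151632)/353970 = -1*(-936/2185) = 936/2185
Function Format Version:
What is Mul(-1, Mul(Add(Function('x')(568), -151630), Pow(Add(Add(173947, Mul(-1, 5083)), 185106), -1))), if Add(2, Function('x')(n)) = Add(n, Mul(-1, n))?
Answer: Rational(936, 2185) ≈ 0.42838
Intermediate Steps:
Function('x')(n) = -2 (Function('x')(n) = Add(-2, Add(n, Mul(-1, n))) = Add(-2, 0) = -2)
Mul(-1, Mul(Add(Function('x')(568), -151630), Pow(Add(Add(173947, Mul(-1, 5083)), 185106), -1))) = Mul(-1, Mul(Add(-2, -151630), Pow(Add(Add(173947, Mul(-1, 5083)), 185106), -1))) = Mul(-1, Mul(-151632, Pow(Add(Add(173947, -5083), 185106), -1))) = Mul(-1, Mul(-151632, Pow(Add(168864, 185106), -1))) = Mul(-1, Mul(-151632, Pow(353970, -1))) = Mul(-1, Mul(-151632, Rational(1, 353970))) = Mul(-1, Rational(-936, 2185)) = Rational(936, 2185)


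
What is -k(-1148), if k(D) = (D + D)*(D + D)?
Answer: -5271616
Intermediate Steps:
k(D) = 4*D**2 (k(D) = (2*D)*(2*D) = 4*D**2)
-k(-1148) = -4*(-1148)**2 = -4*1317904 = -1*5271616 = -5271616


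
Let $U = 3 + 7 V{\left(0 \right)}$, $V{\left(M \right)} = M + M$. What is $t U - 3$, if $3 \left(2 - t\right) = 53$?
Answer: $-50$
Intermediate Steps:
$V{\left(M \right)} = 2 M$
$t = - \frac{47}{3}$ ($t = 2 - \frac{53}{3} = - \frac{47}{3} \approx -15.667$)
$U = 3$ ($U = 3 + 7 \cdot 2 \cdot 0 = 3 + 7 \cdot 0 = 3 + 0 = 3$)
$t U - 3 = \left(- \frac{47}{3}\right) 3 - 3 = -47 - 3 = -50$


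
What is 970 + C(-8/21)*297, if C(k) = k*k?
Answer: 49642/49 ≈ 1013.1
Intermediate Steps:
C(k) = k**2
970 + C(-8/21)*297 = 970 + (-8/21)**2*297 = 970 + (64/441)*297 = 970 + 2112/49 = 49642/49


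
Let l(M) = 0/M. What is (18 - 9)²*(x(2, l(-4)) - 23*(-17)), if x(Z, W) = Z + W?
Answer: 31833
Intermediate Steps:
l(M) = 0
x(Z, W) = W + Z
(18 - 9)²*(x(2, l(-4)) - 23*(-17)) = (18 - 9)²*((0 + 2) - 23*(-17)) = 9²*(2 + 391) = 81*393 = 31833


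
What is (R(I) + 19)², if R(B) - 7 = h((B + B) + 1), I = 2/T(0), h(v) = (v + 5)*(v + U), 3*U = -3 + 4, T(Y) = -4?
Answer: 6889/9 ≈ 765.44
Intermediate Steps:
U = ⅓ (U = (-3 + 4)/3 = (⅓)*1 = ⅓ ≈ 0.33333)
h(v) = (5 + v)*(⅓ + v) (h(v) = (v + 5)*(v + ⅓) = (5 + v)*(⅓ + v))
I = -½ (I = 2/(-4) = 2*(-¼) = -½ ≈ -0.50000)
R(B) = 14 + (1 + 2*B)² + 32*B/3 (R(B) = 7 + (5/3 + ((B + B) + 1)² + 16*((B + B) + 1)/3) = 7 + (5/3 + (2*B + 1)² + 16*(2*B + 1)/3) = 7 + (5/3 + (1 + 2*B)² + 16*(1 + 2*B)/3) = 7 + (5/3 + (1 + 2*B)² + (16/3 + 32*B/3)) = 7 + (7 + (1 + 2*B)² + 32*B/3) = 14 + (1 + 2*B)² + 32*B/3)
(R(I) + 19)² = ((15 + 4*(-½)² + (44/3)*(-½)) + 19)² = ((15 + 4*(¼) - 22/3) + 19)² = ((15 + 1 - 22/3) + 19)² = (26/3 + 19)² = (83/3)² = 6889/9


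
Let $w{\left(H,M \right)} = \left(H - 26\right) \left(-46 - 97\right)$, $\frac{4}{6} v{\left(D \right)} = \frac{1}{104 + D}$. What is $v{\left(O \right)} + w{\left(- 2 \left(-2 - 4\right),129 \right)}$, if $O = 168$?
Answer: $\frac{1089091}{544} \approx 2002.0$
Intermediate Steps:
$v{\left(D \right)} = \frac{3}{2 \left(104 + D\right)}$
$w{\left(H,M \right)} = 3718 - 143 H$ ($w{\left(H,M \right)} = \left(-26 + H\right) \left(-143\right) = 3718 - 143 H$)
$v{\left(O \right)} + w{\left(- 2 \left(-2 - 4\right),129 \right)} = \frac{3}{2 \left(104 + 168\right)} + \left(3718 - 143 \left(- 2 \left(-2 - 4\right)\right)\right) = \frac{3}{2 \cdot 272} + \left(3718 - 143 \left(\left(-2\right) \left(-6\right)\right)\right) = \frac{3}{2} \cdot \frac{1}{272} + \left(3718 - 1716\right) = \frac{3}{544} + \left(3718 - 1716\right) = \frac{3}{544} + 2002 = \frac{1089091}{544}$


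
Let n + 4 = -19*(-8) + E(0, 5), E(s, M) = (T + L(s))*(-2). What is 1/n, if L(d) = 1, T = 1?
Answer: 1/144 ≈ 0.0069444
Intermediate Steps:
E(s, M) = -4 (E(s, M) = (1 + 1)*(-2) = 2*(-2) = -4)
n = 144 (n = -4 + (-19*(-8) - 4) = -4 + (152 - 4) = -4 + 148 = 144)
1/n = 1/144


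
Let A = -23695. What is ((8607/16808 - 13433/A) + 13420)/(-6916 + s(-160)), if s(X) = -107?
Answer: -254531120949/133191382280 ≈ -1.9110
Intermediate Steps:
((8607/16808 - 13433/A) + 13420)/(-6916 + s(-160)) = ((8607/16808 - 13433/(-23695)) + 13420)/(-6916 - 107) = ((8607*(1/16808) - 13433*(-1/23695)) + 13420)/(-7023) = ((8607/16808 + 1919/3385) + 13420)*(-1/7023) = (61389247/56895080 + 13420)*(-1/7023) = (763593362847/56895080)*(-1/7023) = -254531120949/133191382280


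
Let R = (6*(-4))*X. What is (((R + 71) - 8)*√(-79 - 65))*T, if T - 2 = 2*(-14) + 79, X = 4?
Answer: -20988*I ≈ -20988.0*I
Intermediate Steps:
R = -96 (R = (6*(-4))*4 = -24*4 = -96)
T = 53 (T = 2 + (2*(-14) + 79) = 2 + (-28 + 79) = 2 + 51 = 53)
(((R + 71) - 8)*√(-79 - 65))*T = (((-96 + 71) - 8)*√(-79 - 65))*53 = ((-25 - 8)*√(-144))*53 = -396*I*53 = -20988*I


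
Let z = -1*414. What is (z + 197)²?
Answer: 47089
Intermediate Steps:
z = -414
(z + 197)² = (-414 + 197)² = (-217)² = 47089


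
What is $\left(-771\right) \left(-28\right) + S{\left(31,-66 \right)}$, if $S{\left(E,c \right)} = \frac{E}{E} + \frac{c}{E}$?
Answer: $\frac{669193}{31} \approx 21587.0$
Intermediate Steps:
$S{\left(E,c \right)} = 1 + \frac{c}{E}$
$\left(-771\right) \left(-28\right) + S{\left(31,-66 \right)} = \left(-771\right) \left(-28\right) + \frac{31 - 66}{31} = 21588 + \frac{1}{31} \left(-35\right) = 21588 - \frac{35}{31} = \frac{669193}{31}$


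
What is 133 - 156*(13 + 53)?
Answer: -10163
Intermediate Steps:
133 - 156*(13 + 53) = 133 - 156*66 = 133 - 10296 = -10163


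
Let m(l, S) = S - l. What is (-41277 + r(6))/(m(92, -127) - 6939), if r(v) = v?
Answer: 13757/2386 ≈ 5.7657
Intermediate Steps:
(-41277 + r(6))/(m(92, -127) - 6939) = (-41277 + 6)/((-127 - 1*92) - 6939) = -41271/((-127 - 92) - 6939) = -41271/(-219 - 6939) = -41271/(-7158) = -41271*(-1/7158) = 13757/2386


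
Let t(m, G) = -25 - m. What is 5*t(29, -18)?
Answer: -270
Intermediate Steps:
5*t(29, -18) = 5*(-25 - 1*29) = 5*(-25 - 29) = 5*(-54) = -270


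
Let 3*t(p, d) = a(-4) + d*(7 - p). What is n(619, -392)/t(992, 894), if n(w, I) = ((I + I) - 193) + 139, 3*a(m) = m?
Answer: 3771/1320887 ≈ 0.0028549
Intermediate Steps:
a(m) = m/3
t(p, d) = -4/9 + d*(7 - p)/3 (t(p, d) = ((⅓)*(-4) + d*(7 - p))/3 = (-4/3 + d*(7 - p))/3 = -4/9 + d*(7 - p)/3)
n(w, I) = -54 + 2*I (n(w, I) = (2*I - 193) + 139 = (-193 + 2*I) + 139 = -54 + 2*I)
n(619, -392)/t(992, 894) = (-54 + 2*(-392))/(-4/9 + (7/3)*894 - ⅓*894*992) = (-54 - 784)/(-4/9 + 2086 - 295616) = -838/(-2641774/9) = -838*(-9/2641774) = 3771/1320887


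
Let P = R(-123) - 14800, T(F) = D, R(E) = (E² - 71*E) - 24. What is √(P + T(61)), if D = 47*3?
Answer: √9179 ≈ 95.807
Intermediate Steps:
R(E) = -24 + E² - 71*E
D = 141
T(F) = 141
P = 9038 (P = (-24 + (-123)² - 71*(-123)) - 14800 = (-24 + 15129 + 8733) - 14800 = 23838 - 14800 = 9038)
√(P + T(61)) = √(9038 + 141) = √9179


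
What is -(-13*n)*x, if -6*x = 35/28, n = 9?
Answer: -195/8 ≈ -24.375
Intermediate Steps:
x = -5/24 (x = -35/(6*28) = -⅙*5/4 = -5/24 ≈ -0.20833)
-(-13*n)*x = -(-13*9)*(-5)/24 = -(-117)*(-5)/24 = -1*195/8 = -195/8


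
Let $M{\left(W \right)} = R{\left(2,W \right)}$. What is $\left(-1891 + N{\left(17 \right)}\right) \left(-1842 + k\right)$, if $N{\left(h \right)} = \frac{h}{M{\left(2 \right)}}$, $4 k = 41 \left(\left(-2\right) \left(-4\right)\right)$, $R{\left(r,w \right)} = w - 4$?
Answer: $3343120$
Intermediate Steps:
$R{\left(r,w \right)} = -4 + w$
$M{\left(W \right)} = -4 + W$
$k = 82$ ($k = \frac{41 \left(\left(-2\right) \left(-4\right)\right)}{4} = \frac{41 \cdot 8}{4} = \frac{1}{4} \cdot 328 = 82$)
$N{\left(h \right)} = - \frac{h}{2}$ ($N{\left(h \right)} = \frac{h}{-4 + 2} = \frac{h}{-2} = h \left(- \frac{1}{2}\right) = - \frac{h}{2}$)
$\left(-1891 + N{\left(17 \right)}\right) \left(-1842 + k\right) = \left(-1891 - \frac{17}{2}\right) \left(-1842 + 82\right) = \left(-1891 - \frac{17}{2}\right) \left(-1760\right) = \left(- \frac{3799}{2}\right) \left(-1760\right) = 3343120$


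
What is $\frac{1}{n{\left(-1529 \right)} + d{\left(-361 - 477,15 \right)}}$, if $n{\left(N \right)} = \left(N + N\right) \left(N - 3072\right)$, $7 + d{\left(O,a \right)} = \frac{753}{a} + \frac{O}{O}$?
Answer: $\frac{5}{70349511} \approx 7.1074 \cdot 10^{-8}$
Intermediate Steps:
$d{\left(O,a \right)} = -6 + \frac{753}{a}$ ($d{\left(O,a \right)} = -7 + \left(\frac{753}{a} + \frac{O}{O}\right) = -7 + \left(\frac{753}{a} + 1\right) = -7 + \left(1 + \frac{753}{a}\right) = -6 + \frac{753}{a}$)
$n{\left(N \right)} = 2 N \left(-3072 + N\right)$
$\frac{1}{n{\left(-1529 \right)} + d{\left(-361 - 477,15 \right)}} = \frac{1}{2 \left(-1529\right) \left(-3072 - 1529\right) - \left(6 - \frac{753}{15}\right)} = \frac{1}{2 \left(-1529\right) \left(-4601\right) + \left(-6 + 753 \cdot \frac{1}{15}\right)} = \frac{1}{14069858 + \left(-6 + \frac{251}{5}\right)} = \frac{1}{14069858 + \frac{221}{5}} = \frac{1}{\frac{70349511}{5}} = \frac{5}{70349511}$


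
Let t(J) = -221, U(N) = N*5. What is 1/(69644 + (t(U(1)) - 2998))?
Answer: 1/66425 ≈ 1.5055e-5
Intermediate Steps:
U(N) = 5*N
1/(69644 + (t(U(1)) - 2998)) = 1/(69644 + (-221 - 2998)) = 1/(69644 - 3219) = 1/66425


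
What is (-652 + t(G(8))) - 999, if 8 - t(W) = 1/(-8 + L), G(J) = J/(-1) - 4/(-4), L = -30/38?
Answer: -274362/167 ≈ -1642.9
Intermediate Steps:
L = -15/19 (L = -30*1/38 = -15/19 ≈ -0.78947)
G(J) = 1 - J (G(J) = J*(-1) - 4*(-¼) = -J + 1 = 1 - J)
t(W) = 1355/167 (t(W) = 8 - 1/(-8 - 15/19) = 8 - 1/(-167/19) = 8 - 1*(-19/167) = 8 + 19/167 = 1355/167)
(-652 + t(G(8))) - 999 = (-652 + 1355/167) - 999 = -107529/167 - 999 = -274362/167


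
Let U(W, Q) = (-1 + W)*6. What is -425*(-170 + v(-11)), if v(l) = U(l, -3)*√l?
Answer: 72250 + 30600*I*√11 ≈ 72250.0 + 1.0149e+5*I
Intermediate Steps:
U(W, Q) = -6 + 6*W
v(l) = √l*(-6 + 6*l) (v(l) = (-6 + 6*l)*√l = √l*(-6 + 6*l))
-425*(-170 + v(-11)) = -425*(-170 + 6*√(-11)*(-1 - 11)) = -425*(-170 + 6*(I*√11)*(-12)) = -425*(-170 - 72*I*√11) = 72250 + 30600*I*√11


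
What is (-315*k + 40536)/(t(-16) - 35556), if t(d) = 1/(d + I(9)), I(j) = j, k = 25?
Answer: -228627/248893 ≈ -0.91858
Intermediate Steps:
t(d) = 1/(9 + d) (t(d) = 1/(d + 9) = 1/(9 + d))
(-315*k + 40536)/(t(-16) - 35556) = (-315*25 + 40536)/(1/(9 - 16) - 35556) = (-7875 + 40536)/(1/(-7) - 35556) = 32661/(-⅐ - 35556) = 32661/(-248893/7) = 32661*(-7/248893) = -228627/248893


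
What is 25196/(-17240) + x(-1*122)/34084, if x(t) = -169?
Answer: -107711753/73451020 ≈ -1.4664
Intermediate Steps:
25196/(-17240) + x(-1*122)/34084 = 25196/(-17240) - 169/34084 = 25196*(-1/17240) - 169*1/34084 = -6299/4310 - 169/34084 = -107711753/73451020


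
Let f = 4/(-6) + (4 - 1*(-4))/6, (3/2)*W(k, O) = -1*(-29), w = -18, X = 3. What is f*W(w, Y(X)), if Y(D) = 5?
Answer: 116/9 ≈ 12.889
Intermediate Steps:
W(k, O) = 58/3 (W(k, O) = 2*(-1*(-29))/3 = (⅔)*29 = 58/3)
f = ⅔ (f = 4*(-⅙) + (4 + 4)*(⅙) = -⅔ + 8*(⅙) = -⅔ + 4/3 = ⅔ ≈ 0.66667)
f*W(w, Y(X)) = (⅔)*(58/3) = 116/9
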